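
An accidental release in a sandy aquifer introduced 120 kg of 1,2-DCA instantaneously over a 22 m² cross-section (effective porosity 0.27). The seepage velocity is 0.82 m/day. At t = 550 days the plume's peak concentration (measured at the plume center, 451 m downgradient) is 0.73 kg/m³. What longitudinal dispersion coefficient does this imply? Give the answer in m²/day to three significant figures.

0.111 m²/day

At the plume center C_max = M/(n_e·A·√(4πDt)), so D = M²/(4πt·(n_e·A·C_max)²).
n_e·A·C_max = 0.27 × 22 × 0.73 = 4.336 kg/m.
D = 120²/(4π × 550 × 4.336²) = 0.111 m²/day.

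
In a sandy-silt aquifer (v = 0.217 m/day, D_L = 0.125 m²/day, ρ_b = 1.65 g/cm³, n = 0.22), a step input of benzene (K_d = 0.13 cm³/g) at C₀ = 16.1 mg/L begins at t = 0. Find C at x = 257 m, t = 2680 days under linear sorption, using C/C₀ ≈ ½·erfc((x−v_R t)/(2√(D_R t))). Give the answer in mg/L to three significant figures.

Retardation factor R = 1 + ρ_b·K_d/n = 1 + 1.65 × 0.13/0.22 = 1.975.
Sorption retards both mechanisms: v_R = v/R = 0.1099 m/day, D_R = D/R = 0.06329 m²/day.
v_R·t = 0.1099 × 2680 = 294.532 m; 2√(D_R t) = 26.05 m; argument = (257 − 294.532)/26.05 = -1.441.
C = C₀ × ½·erfc(-1.441) = 16.1 × 0.9792 = 15.8 mg/L.

15.8 mg/L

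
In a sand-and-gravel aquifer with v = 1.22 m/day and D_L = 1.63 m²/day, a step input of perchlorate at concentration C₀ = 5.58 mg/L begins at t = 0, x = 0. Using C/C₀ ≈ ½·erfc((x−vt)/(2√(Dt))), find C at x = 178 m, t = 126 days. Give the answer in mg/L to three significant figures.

For a continuous step input, C/C₀ ≈ ½·erfc((x−vt)/(2√(Dt))).
vt = 1.22 × 126 = 153.72 m and 2√(Dt) = 2√(1.63 × 126) = 28.66 m.
Argument (x−vt)/(2√(Dt)) = (178 − 153.72)/28.66 = 0.8472; ½·erfc(0.8472) = 0.1154.
C = 5.58 × 0.1154 = 0.644 mg/L.

0.644 mg/L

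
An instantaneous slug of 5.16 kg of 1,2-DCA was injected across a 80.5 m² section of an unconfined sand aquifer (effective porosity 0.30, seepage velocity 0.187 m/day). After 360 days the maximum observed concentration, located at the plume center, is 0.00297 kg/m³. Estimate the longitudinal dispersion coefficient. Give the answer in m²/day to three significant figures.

At the plume center C_max = M/(n_e·A·√(4πDt)), so D = M²/(4πt·(n_e·A·C_max)²).
n_e·A·C_max = 0.30 × 80.5 × 0.00297 = 0.07173 kg/m.
D = 5.16²/(4π × 360 × 0.07173²) = 1.14 m²/day.

1.14 m²/day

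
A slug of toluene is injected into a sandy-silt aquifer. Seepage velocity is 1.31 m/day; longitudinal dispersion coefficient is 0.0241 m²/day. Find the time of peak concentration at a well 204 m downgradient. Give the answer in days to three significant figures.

156 days

For the 1D instantaneous-source solution, setting ∂C/∂t = 0 at fixed x gives v²t² + 2Dt − x² = 0, so t = (√(D² + v²x²) − D)/v².
√(D² + v²x²) = √(0.0241² + 1.31² × 204²) = 267.2; v² = 1.7161.
t = (267.2 − 0.0241)/1.7161 = 156 days (vs. the pure-advection estimate x/v = 156 d).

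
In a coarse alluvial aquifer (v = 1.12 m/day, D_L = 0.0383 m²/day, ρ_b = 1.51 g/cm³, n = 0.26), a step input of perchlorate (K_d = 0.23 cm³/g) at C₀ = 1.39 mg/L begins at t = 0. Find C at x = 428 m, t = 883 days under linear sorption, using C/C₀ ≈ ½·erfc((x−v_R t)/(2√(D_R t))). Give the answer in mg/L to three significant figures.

0.273 mg/L

Retardation factor R = 1 + ρ_b·K_d/n = 1 + 1.51 × 0.23/0.26 = 2.336.
Sorption retards both mechanisms: v_R = v/R = 0.4795 m/day, D_R = D/R = 0.01640 m²/day.
v_R·t = 0.4795 × 883 = 423.3985 m; 2√(D_R t) = 7.611 m; argument = (428 − 423.3985)/7.611 = 0.6046.
C = C₀ × ½·erfc(0.6046) = 1.39 × 0.1963 = 0.273 mg/L.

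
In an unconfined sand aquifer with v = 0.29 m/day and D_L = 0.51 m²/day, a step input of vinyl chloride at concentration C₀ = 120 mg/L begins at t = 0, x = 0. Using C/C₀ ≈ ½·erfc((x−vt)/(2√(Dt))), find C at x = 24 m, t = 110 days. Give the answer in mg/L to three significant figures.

For a continuous step input, C/C₀ ≈ ½·erfc((x−vt)/(2√(Dt))).
vt = 0.29 × 110 = 31.9 m and 2√(Dt) = 2√(0.51 × 110) = 14.98 m.
Argument (x−vt)/(2√(Dt)) = (24 − 31.9)/14.98 = -0.5274; ½·erfc(-0.5274) = 0.7721.
C = 120 × 0.7721 = 92.7 mg/L.

92.7 mg/L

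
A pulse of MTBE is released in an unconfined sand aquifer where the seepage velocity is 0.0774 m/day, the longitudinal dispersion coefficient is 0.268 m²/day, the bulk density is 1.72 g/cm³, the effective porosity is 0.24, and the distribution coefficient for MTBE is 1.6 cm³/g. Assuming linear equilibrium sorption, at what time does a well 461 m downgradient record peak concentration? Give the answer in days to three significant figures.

Retardation factor R = 1 + ρ_b·K_d/n = 1 + 1.72 × 1.6/0.24 = 12.47.
Sorption retards both mechanisms: v_R = v/R = 0.006207 m/day, D_R = D/R = 0.02149 m²/day.
Peak time from v_R²t² + 2D_R t − x² = 0: t = (√(D_R² + v_R²x²) − D_R)/v_R².
√(D_R² + v_R²x²) = √(0.02149² + 0.006207² × 461²) = 2.862; v_R² = 3.853e-05.
t = (2.862 − 0.02149)/3.853e-05 = 73700 days.

73700 days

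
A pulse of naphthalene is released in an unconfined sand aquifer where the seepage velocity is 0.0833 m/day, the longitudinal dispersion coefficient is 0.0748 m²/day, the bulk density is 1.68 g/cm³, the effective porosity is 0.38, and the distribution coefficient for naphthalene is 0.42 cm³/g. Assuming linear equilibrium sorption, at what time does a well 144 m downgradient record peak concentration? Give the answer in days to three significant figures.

4910 days

Retardation factor R = 1 + ρ_b·K_d/n = 1 + 1.68 × 0.42/0.38 = 2.857.
Sorption retards both mechanisms: v_R = v/R = 0.02916 m/day, D_R = D/R = 0.02618 m²/day.
Peak time from v_R²t² + 2D_R t − x² = 0: t = (√(D_R² + v_R²x²) − D_R)/v_R².
√(D_R² + v_R²x²) = √(0.02618² + 0.02916² × 144²) = 4.199; v_R² = 0.0008503.
t = (4.199 − 0.02618)/0.0008503 = 4910 days.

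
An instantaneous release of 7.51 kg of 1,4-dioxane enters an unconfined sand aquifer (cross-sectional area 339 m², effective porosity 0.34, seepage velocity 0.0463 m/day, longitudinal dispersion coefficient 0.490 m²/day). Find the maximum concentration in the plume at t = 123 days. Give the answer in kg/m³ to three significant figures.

0.00237 kg/m³

The peak of an instantaneous 1D plume sits at x = vt; there the Gaussian factor is 1 and C_max = M/(n_e·A·√(4πDt)), where n_e·A is the pore area the mass is dissolved in.
√(4πDt) = √(4π × 0.490 × 123) = 27.52 m, so C_max = 7.51/(0.34 × 339 × 27.52) = 0.00237 kg/m³.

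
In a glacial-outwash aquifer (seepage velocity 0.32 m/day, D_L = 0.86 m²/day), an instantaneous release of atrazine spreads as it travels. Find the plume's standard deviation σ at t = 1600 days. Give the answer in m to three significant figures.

Dispersive spreading gives a Gaussian with σ² = 2Dt; advection only shifts the center.
σ = √(2 × 0.86 × 1600) = 52.5 m.

52.5 m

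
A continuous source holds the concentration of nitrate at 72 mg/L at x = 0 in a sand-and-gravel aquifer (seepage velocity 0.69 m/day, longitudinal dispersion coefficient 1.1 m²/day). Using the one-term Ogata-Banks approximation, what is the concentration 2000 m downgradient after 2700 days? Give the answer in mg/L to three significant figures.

2.72 mg/L

For a continuous step input, C/C₀ ≈ ½·erfc((x−vt)/(2√(Dt))).
vt = 0.69 × 2700 = 1863 m and 2√(Dt) = 2√(1.1 × 2700) = 109.0 m.
Argument (x−vt)/(2√(Dt)) = (2000 − 1863)/109.0 = 1.257; ½·erfc(1.257) = 0.03773.
C = 72 × 0.03773 = 2.72 mg/L.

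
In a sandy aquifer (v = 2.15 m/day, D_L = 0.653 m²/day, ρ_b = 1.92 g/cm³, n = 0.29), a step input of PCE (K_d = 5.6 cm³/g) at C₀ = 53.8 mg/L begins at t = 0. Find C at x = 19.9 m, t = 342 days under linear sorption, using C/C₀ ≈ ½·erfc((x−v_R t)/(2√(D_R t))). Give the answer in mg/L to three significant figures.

23.2 mg/L

Retardation factor R = 1 + ρ_b·K_d/n = 1 + 1.92 × 5.6/0.29 = 38.08.
Sorption retards both mechanisms: v_R = v/R = 0.05646 m/day, D_R = D/R = 0.01715 m²/day.
v_R·t = 0.05646 × 342 = 19.30932 m; 2√(D_R t) = 4.844 m; argument = (19.9 − 19.30932)/4.844 = 0.1219.
C = C₀ × ½·erfc(0.1219) = 53.8 × 0.4316 = 23.2 mg/L.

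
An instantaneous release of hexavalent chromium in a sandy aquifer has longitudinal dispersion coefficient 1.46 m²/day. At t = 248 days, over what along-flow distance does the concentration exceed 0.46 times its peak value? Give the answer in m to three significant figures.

The plume is Gaussian with σ = √(2Dt) = √(2 × 1.46 × 248) = 26.91 m.
C/C_peak = exp(−Δx²/(2σ²)) = 0.46 ⇒ Δx = σ·√(−2 ln 0.46) = 26.91 × 1.246 = 33.53 m.
Width = 2Δx = 67.1 m.

67.1 m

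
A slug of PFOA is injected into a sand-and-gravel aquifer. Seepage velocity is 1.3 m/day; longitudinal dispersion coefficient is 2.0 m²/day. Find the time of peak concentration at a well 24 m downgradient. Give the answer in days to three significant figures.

For the 1D instantaneous-source solution, setting ∂C/∂t = 0 at fixed x gives v²t² + 2Dt − x² = 0, so t = (√(D² + v²x²) − D)/v².
√(D² + v²x²) = √(2.0² + 1.3² × 24²) = 31.26; v² = 1.69.
t = (31.26 − 2.0)/1.69 = 17.3 days (vs. the pure-advection estimate x/v = 18.5 d).

17.3 days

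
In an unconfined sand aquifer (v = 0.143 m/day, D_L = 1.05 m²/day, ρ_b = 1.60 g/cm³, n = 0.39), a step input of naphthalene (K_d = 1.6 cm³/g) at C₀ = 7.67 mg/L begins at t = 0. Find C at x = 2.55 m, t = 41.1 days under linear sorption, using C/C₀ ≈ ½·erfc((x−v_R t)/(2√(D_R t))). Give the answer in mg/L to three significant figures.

2.30 mg/L

Retardation factor R = 1 + ρ_b·K_d/n = 1 + 1.60 × 1.6/0.39 = 7.564.
Sorption retards both mechanisms: v_R = v/R = 0.01891 m/day, D_R = D/R = 0.1388 m²/day.
v_R·t = 0.01891 × 41.1 = 0.777201 m; 2√(D_R t) = 4.777 m; argument = (2.55 − 0.777201)/4.777 = 0.3711.
C = C₀ × ½·erfc(0.3711) = 7.67 × 0.2999 = 2.30 mg/L.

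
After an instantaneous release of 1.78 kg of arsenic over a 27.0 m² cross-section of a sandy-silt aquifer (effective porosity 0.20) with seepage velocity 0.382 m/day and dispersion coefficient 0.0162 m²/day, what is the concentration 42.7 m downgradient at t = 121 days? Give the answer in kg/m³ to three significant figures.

0.0137 kg/m³

For an instantaneous plane source, C(x,t) = M/(n_e·A·√(4πDt)) · exp(−(x−vt)²/(4Dt)), with n_e·A the pore (flow) area.
Plume center vt = 0.382 × 121 = 46.222 m, so the well at 42.7 m is 3.522 m upgradient of the peak.
√(4πDt) = 4.963 m, giving peak height M/(n_e·A·√(4πDt)) = 1.78/(0.20 × 27.0 × 4.963) = 0.06642 kg/m³.
(x−vt)²/(4Dt) = (-3.522)²/(4 × 0.0162 × 121) = 1.582; exp(−1.582) = 0.2056.
C = 0.06642 × 0.2056 = 0.0137 kg/m³.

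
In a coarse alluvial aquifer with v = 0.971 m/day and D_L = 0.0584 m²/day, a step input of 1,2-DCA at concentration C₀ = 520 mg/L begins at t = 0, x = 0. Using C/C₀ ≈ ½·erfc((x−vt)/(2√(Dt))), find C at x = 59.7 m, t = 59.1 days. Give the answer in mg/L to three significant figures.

98.4 mg/L

For a continuous step input, C/C₀ ≈ ½·erfc((x−vt)/(2√(Dt))).
vt = 0.971 × 59.1 = 57.3861 m and 2√(Dt) = 2√(0.0584 × 59.1) = 3.716 m.
Argument (x−vt)/(2√(Dt)) = (59.7 − 57.3861)/3.716 = 0.6227; ½·erfc(0.6227) = 0.1893.
C = 520 × 0.1893 = 98.4 mg/L.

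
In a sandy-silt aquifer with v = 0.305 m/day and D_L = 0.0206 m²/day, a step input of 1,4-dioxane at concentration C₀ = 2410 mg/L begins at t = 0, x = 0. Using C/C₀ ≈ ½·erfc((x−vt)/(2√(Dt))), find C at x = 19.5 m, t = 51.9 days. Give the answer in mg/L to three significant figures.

14.5 mg/L

For a continuous step input, C/C₀ ≈ ½·erfc((x−vt)/(2√(Dt))).
vt = 0.305 × 51.9 = 15.8295 m and 2√(Dt) = 2√(0.0206 × 51.9) = 2.068 m.
Argument (x−vt)/(2√(Dt)) = (19.5 − 15.8295)/2.068 = 1.775; ½·erfc(1.775) = 0.006033.
C = 2410 × 0.006033 = 14.5 mg/L.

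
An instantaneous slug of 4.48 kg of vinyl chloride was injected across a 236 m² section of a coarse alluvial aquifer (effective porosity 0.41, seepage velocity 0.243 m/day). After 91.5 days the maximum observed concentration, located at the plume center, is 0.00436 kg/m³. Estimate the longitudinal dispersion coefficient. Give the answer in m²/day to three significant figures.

At the plume center C_max = M/(n_e·A·√(4πDt)), so D = M²/(4πt·(n_e·A·C_max)²).
n_e·A·C_max = 0.41 × 236 × 0.00436 = 0.4219 kg/m.
D = 4.48²/(4π × 91.5 × 0.4219²) = 0.0981 m²/day.

0.0981 m²/day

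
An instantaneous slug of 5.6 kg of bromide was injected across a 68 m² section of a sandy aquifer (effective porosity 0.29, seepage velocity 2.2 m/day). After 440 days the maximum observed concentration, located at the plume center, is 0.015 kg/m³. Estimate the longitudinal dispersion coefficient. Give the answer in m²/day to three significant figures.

At the plume center C_max = M/(n_e·A·√(4πDt)), so D = M²/(4πt·(n_e·A·C_max)²).
n_e·A·C_max = 0.29 × 68 × 0.015 = 0.2958 kg/m.
D = 5.6²/(4π × 440 × 0.2958²) = 0.0648 m²/day.

0.0648 m²/day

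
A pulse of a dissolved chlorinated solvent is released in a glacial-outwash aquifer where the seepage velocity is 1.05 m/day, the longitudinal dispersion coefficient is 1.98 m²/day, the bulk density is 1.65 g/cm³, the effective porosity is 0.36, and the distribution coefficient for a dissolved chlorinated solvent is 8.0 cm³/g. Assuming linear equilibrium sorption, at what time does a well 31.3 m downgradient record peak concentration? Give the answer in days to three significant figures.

1060 days

Retardation factor R = 1 + ρ_b·K_d/n = 1 + 1.65 × 8.0/0.36 = 37.67.
Sorption retards both mechanisms: v_R = v/R = 0.02787 m/day, D_R = D/R = 0.05256 m²/day.
Peak time from v_R²t² + 2D_R t − x² = 0: t = (√(D_R² + v_R²x²) − D_R)/v_R².
√(D_R² + v_R²x²) = √(0.05256² + 0.02787² × 31.3²) = 0.8739; v_R² = 0.0007767.
t = (0.8739 − 0.05256)/0.0007767 = 1060 days.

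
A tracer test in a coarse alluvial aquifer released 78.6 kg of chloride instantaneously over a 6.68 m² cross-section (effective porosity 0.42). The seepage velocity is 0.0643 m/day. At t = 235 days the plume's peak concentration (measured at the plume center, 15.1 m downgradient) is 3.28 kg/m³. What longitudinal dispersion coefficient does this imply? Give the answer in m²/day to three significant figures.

At the plume center C_max = M/(n_e·A·√(4πDt)), so D = M²/(4πt·(n_e·A·C_max)²).
n_e·A·C_max = 0.42 × 6.68 × 3.28 = 9.202 kg/m.
D = 78.6²/(4π × 235 × 9.202²) = 0.0247 m²/day.

0.0247 m²/day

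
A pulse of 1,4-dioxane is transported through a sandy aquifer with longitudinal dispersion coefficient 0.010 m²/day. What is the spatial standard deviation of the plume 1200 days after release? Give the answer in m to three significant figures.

4.90 m

Dispersive spreading gives a Gaussian with σ² = 2Dt; advection only shifts the center.
σ = √(2 × 0.010 × 1200) = 4.90 m.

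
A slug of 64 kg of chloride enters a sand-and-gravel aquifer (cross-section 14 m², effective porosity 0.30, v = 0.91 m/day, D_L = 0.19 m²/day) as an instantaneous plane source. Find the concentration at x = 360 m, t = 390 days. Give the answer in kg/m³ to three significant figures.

For an instantaneous plane source, C(x,t) = M/(n_e·A·√(4πDt)) · exp(−(x−vt)²/(4Dt)), with n_e·A the pore (flow) area.
Plume center vt = 0.91 × 390 = 354.9 m, so the well at 360 m is 5.1 m downgradient of the peak.
√(4πDt) = 30.52 m, giving peak height M/(n_e·A·√(4πDt)) = 64/(0.30 × 14 × 30.52) = 0.4993 kg/m³.
(x−vt)²/(4Dt) = (5.1)²/(4 × 0.19 × 390) = 0.08775; exp(−0.08775) = 0.9160.
C = 0.4993 × 0.9160 = 0.457 kg/m³.

0.457 kg/m³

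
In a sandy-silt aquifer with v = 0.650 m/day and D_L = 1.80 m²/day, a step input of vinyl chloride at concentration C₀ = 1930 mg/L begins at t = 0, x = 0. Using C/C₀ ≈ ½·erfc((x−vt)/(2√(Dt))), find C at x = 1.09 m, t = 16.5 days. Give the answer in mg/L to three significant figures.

1730 mg/L

For a continuous step input, C/C₀ ≈ ½·erfc((x−vt)/(2√(Dt))).
vt = 0.650 × 16.5 = 10.725 m and 2√(Dt) = 2√(1.80 × 16.5) = 10.90 m.
Argument (x−vt)/(2√(Dt)) = (1.09 − 10.725)/10.90 = -0.8839; ½·erfc(-0.8839) = 0.8944.
C = 1930 × 0.8944 = 1730 mg/L.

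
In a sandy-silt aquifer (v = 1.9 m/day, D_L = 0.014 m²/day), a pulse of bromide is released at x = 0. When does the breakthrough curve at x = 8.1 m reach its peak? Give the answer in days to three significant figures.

For the 1D instantaneous-source solution, setting ∂C/∂t = 0 at fixed x gives v²t² + 2Dt − x² = 0, so t = (√(D² + v²x²) − D)/v².
√(D² + v²x²) = √(0.014² + 1.9² × 8.1²) = 15.39; v² = 3.61.
t = (15.39 − 0.014)/3.61 = 4.26 days (vs. the pure-advection estimate x/v = 4.26 d).

4.26 days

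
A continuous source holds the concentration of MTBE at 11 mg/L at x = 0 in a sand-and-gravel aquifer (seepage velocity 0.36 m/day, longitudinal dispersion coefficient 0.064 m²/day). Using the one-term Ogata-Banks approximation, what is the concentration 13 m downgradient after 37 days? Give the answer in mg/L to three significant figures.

For a continuous step input, C/C₀ ≈ ½·erfc((x−vt)/(2√(Dt))).
vt = 0.36 × 37 = 13.32 m and 2√(Dt) = 2√(0.064 × 37) = 3.078 m.
Argument (x−vt)/(2√(Dt)) = (13 − 13.32)/3.078 = -0.1040; ½·erfc(-0.1040) = 0.5585.
C = 11 × 0.5585 = 6.14 mg/L.

6.14 mg/L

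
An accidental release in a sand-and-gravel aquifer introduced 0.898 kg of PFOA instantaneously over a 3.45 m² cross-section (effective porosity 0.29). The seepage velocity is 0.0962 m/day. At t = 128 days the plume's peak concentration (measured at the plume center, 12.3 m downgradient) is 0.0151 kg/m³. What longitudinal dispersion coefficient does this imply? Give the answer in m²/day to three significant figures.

At the plume center C_max = M/(n_e·A·√(4πDt)), so D = M²/(4πt·(n_e·A·C_max)²).
n_e·A·C_max = 0.29 × 3.45 × 0.0151 = 0.01511 kg/m.
D = 0.898²/(4π × 128 × 0.01511²) = 2.20 m²/day.

2.20 m²/day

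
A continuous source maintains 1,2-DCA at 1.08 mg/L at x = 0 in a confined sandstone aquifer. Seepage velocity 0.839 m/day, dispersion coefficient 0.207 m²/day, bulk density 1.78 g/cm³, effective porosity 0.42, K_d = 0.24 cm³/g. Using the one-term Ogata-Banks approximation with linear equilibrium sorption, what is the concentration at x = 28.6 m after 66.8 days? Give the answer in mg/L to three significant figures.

0.446 mg/L

Retardation factor R = 1 + ρ_b·K_d/n = 1 + 1.78 × 0.24/0.42 = 2.017.
Sorption retards both mechanisms: v_R = v/R = 0.4160 m/day, D_R = D/R = 0.1026 m²/day.
v_R·t = 0.4160 × 66.8 = 27.7888 m; 2√(D_R t) = 5.236 m; argument = (28.6 − 27.7888)/5.236 = 0.1549.
C = C₀ × ½·erfc(0.1549) = 1.08 × 0.4133 = 0.446 mg/L.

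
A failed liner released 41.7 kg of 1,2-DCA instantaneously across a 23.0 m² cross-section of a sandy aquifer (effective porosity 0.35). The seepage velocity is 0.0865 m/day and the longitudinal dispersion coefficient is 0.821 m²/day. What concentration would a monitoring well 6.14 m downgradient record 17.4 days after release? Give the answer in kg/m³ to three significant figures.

0.265 kg/m³

For an instantaneous plane source, C(x,t) = M/(n_e·A·√(4πDt)) · exp(−(x−vt)²/(4Dt)), with n_e·A the pore (flow) area.
Plume center vt = 0.0865 × 17.4 = 1.5051 m, so the well at 6.14 m is 4.6349 m downgradient of the peak.
√(4πDt) = 13.40 m, giving peak height M/(n_e·A·√(4πDt)) = 41.7/(0.35 × 23.0 × 13.40) = 0.3866 kg/m³.
(x−vt)²/(4Dt) = (4.6349)²/(4 × 0.821 × 17.4) = 0.3759; exp(−0.3759) = 0.6867.
C = 0.3866 × 0.6867 = 0.265 kg/m³.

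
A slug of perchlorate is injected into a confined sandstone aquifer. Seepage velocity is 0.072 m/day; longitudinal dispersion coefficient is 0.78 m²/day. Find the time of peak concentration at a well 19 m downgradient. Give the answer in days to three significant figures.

153 days

For the 1D instantaneous-source solution, setting ∂C/∂t = 0 at fixed x gives v²t² + 2Dt − x² = 0, so t = (√(D² + v²x²) − D)/v².
√(D² + v²x²) = √(0.78² + 0.072² × 19²) = 1.575; v² = 0.005184.
t = (1.575 − 0.78)/0.005184 = 153 days (vs. the pure-advection estimate x/v = 264 d).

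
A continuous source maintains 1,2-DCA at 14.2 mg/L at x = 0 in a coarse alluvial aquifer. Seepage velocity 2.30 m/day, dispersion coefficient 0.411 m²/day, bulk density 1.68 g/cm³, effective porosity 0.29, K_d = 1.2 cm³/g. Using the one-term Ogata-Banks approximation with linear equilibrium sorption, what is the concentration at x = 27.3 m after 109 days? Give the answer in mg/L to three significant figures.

Retardation factor R = 1 + ρ_b·K_d/n = 1 + 1.68 × 1.2/0.29 = 7.952.
Sorption retards both mechanisms: v_R = v/R = 0.2892 m/day, D_R = D/R = 0.05169 m²/day.
v_R·t = 0.2892 × 109 = 31.5228 m; 2√(D_R t) = 4.747 m; argument = (27.3 − 31.5228)/4.747 = -0.8896.
C = C₀ × ½·erfc(-0.8896) = 14.2 × 0.8958 = 12.7 mg/L.

12.7 mg/L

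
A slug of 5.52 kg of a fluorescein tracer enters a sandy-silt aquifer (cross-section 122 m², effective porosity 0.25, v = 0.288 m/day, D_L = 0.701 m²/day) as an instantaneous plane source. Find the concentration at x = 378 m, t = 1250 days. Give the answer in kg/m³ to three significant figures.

For an instantaneous plane source, C(x,t) = M/(n_e·A·√(4πDt)) · exp(−(x−vt)²/(4Dt)), with n_e·A the pore (flow) area.
Plume center vt = 0.288 × 1250 = 360 m, so the well at 378 m is 18 m downgradient of the peak.
√(4πDt) = 104.9 m, giving peak height M/(n_e·A·√(4πDt)) = 5.52/(0.25 × 122 × 104.9) = 0.001725 kg/m³.
(x−vt)²/(4Dt) = (18)²/(4 × 0.701 × 1250) = 0.09244; exp(−0.09244) = 0.9117.
C = 0.001725 × 0.9117 = 0.00157 kg/m³.

0.00157 kg/m³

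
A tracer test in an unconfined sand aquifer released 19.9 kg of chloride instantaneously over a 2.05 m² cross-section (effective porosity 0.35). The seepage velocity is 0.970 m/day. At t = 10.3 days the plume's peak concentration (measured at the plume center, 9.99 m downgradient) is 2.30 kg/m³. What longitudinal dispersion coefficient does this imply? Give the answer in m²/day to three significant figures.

1.12 m²/day

At the plume center C_max = M/(n_e·A·√(4πDt)), so D = M²/(4πt·(n_e·A·C_max)²).
n_e·A·C_max = 0.35 × 2.05 × 2.30 = 1.650 kg/m.
D = 19.9²/(4π × 10.3 × 1.650²) = 1.12 m²/day.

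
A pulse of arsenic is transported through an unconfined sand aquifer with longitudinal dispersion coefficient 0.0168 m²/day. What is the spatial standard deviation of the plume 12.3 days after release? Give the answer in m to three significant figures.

0.643 m

Dispersive spreading gives a Gaussian with σ² = 2Dt; advection only shifts the center.
σ = √(2 × 0.0168 × 12.3) = 0.643 m.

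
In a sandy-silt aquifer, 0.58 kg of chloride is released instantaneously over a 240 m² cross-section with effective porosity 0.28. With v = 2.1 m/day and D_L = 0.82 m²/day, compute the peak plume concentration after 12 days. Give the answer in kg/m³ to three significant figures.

The peak of an instantaneous 1D plume sits at x = vt; there the Gaussian factor is 1 and C_max = M/(n_e·A·√(4πDt)), where n_e·A is the pore area the mass is dissolved in.
√(4πDt) = √(4π × 0.82 × 12) = 11.12 m, so C_max = 0.58/(0.28 × 240 × 11.12) = 0.000776 kg/m³.

0.000776 kg/m³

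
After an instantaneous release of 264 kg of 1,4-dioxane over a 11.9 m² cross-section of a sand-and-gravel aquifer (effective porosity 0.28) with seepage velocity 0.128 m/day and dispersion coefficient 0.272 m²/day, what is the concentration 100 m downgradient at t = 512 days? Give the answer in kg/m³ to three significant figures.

For an instantaneous plane source, C(x,t) = M/(n_e·A·√(4πDt)) · exp(−(x−vt)²/(4Dt)), with n_e·A the pore (flow) area.
Plume center vt = 0.128 × 512 = 65.536 m, so the well at 100 m is 34.464 m downgradient of the peak.
√(4πDt) = 41.83 m, giving peak height M/(n_e·A·√(4πDt)) = 264/(0.28 × 11.9 × 41.83) = 1.894 kg/m³.
(x−vt)²/(4Dt) = (34.464)²/(4 × 0.272 × 512) = 2.132; exp(−2.132) = 0.1186.
C = 1.894 × 0.1186 = 0.225 kg/m³.

0.225 kg/m³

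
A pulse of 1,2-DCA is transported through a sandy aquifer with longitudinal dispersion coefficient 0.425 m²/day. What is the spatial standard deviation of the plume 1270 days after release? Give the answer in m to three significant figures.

Dispersive spreading gives a Gaussian with σ² = 2Dt; advection only shifts the center.
σ = √(2 × 0.425 × 1270) = 32.9 m.

32.9 m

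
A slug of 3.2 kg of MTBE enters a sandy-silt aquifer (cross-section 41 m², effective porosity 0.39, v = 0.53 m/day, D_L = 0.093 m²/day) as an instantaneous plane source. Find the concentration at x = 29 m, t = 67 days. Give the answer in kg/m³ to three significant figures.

For an instantaneous plane source, C(x,t) = M/(n_e·A·√(4πDt)) · exp(−(x−vt)²/(4Dt)), with n_e·A the pore (flow) area.
Plume center vt = 0.53 × 67 = 35.51 m, so the well at 29 m is 6.51 m upgradient of the peak.
√(4πDt) = 8.849 m, giving peak height M/(n_e·A·√(4πDt)) = 3.2/(0.39 × 41 × 8.849) = 0.02262 kg/m³.
(x−vt)²/(4Dt) = (-6.51)²/(4 × 0.093 × 67) = 1.700; exp(−1.700) = 0.1827.
C = 0.02262 × 0.1827 = 0.00413 kg/m³.

0.00413 kg/m³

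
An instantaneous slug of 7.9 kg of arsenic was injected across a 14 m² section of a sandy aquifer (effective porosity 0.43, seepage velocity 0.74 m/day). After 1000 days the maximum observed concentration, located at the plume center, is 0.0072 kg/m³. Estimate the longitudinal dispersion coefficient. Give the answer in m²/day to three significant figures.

2.64 m²/day

At the plume center C_max = M/(n_e·A·√(4πDt)), so D = M²/(4πt·(n_e·A·C_max)²).
n_e·A·C_max = 0.43 × 14 × 0.0072 = 0.04334 kg/m.
D = 7.9²/(4π × 1000 × 0.04334²) = 2.64 m²/day.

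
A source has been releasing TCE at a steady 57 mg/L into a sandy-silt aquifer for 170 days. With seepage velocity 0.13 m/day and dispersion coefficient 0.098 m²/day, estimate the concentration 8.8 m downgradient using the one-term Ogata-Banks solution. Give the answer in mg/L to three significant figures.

For a continuous step input, C/C₀ ≈ ½·erfc((x−vt)/(2√(Dt))).
vt = 0.13 × 170 = 22.1 m and 2√(Dt) = 2√(0.098 × 170) = 8.163 m.
Argument (x−vt)/(2√(Dt)) = (8.8 − 22.1)/8.163 = -1.629; ½·erfc(-1.629) = 0.9894.
C = 57 × 0.9894 = 56.4 mg/L.

56.4 mg/L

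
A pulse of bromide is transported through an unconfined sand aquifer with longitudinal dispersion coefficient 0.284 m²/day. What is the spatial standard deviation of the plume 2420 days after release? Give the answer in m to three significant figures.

37.1 m

Dispersive spreading gives a Gaussian with σ² = 2Dt; advection only shifts the center.
σ = √(2 × 0.284 × 2420) = 37.1 m.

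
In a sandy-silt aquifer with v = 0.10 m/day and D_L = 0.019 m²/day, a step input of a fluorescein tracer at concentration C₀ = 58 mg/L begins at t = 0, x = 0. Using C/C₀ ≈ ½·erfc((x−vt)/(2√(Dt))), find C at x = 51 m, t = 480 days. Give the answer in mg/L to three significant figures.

14.0 mg/L

For a continuous step input, C/C₀ ≈ ½·erfc((x−vt)/(2√(Dt))).
vt = 0.10 × 480 = 48 m and 2√(Dt) = 2√(0.019 × 480) = 6.040 m.
Argument (x−vt)/(2√(Dt)) = (51 − 48)/6.040 = 0.4967; ½·erfc(0.4967) = 0.2412.
C = 58 × 0.2412 = 14.0 mg/L.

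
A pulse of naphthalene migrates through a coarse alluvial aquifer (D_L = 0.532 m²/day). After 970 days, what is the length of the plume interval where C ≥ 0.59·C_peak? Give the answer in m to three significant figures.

66.0 m

The plume is Gaussian with σ = √(2Dt) = √(2 × 0.532 × 970) = 32.13 m.
C/C_peak = exp(−Δx²/(2σ²)) = 0.59 ⇒ Δx = σ·√(−2 ln 0.59) = 32.13 × 1.027 = 33.00 m.
Width = 2Δx = 66.0 m.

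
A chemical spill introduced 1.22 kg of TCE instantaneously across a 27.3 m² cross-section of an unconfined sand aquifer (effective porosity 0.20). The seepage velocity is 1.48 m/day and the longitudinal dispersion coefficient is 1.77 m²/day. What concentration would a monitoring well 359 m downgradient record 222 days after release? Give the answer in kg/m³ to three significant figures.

For an instantaneous plane source, C(x,t) = M/(n_e·A·√(4πDt)) · exp(−(x−vt)²/(4Dt)), with n_e·A the pore (flow) area.
Plume center vt = 1.48 × 222 = 328.56 m, so the well at 359 m is 30.44 m downgradient of the peak.
√(4πDt) = 70.27 m, giving peak height M/(n_e·A·√(4πDt)) = 1.22/(0.20 × 27.3 × 70.27) = 0.003180 kg/m³.
(x−vt)²/(4Dt) = (30.44)²/(4 × 1.77 × 222) = 0.5895; exp(−0.5895) = 0.5546.
C = 0.003180 × 0.5546 = 0.00176 kg/m³.

0.00176 kg/m³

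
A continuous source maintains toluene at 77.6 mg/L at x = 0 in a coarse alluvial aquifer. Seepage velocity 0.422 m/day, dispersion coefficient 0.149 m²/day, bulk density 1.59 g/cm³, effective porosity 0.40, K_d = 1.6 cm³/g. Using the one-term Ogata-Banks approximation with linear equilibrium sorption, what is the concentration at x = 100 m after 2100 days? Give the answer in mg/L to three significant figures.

Retardation factor R = 1 + ρ_b·K_d/n = 1 + 1.59 × 1.6/0.40 = 7.360.
Sorption retards both mechanisms: v_R = v/R = 0.05734 m/day, D_R = D/R = 0.02024 m²/day.
v_R·t = 0.05734 × 2100 = 120.414 m; 2√(D_R t) = 13.04 m; argument = (100 − 120.414)/13.04 = -1.565.
C = C₀ × ½·erfc(-1.565) = 77.6 × 0.9866 = 76.6 mg/L.

76.6 mg/L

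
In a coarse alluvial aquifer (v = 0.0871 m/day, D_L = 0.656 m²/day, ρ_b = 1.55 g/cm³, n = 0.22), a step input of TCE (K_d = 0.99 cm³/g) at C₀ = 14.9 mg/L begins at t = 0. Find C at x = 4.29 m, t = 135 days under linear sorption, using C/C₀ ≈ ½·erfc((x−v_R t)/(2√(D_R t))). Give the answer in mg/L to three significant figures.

Retardation factor R = 1 + ρ_b·K_d/n = 1 + 1.55 × 0.99/0.22 = 7.975.
Sorption retards both mechanisms: v_R = v/R = 0.01092 m/day, D_R = D/R = 0.08226 m²/day.
v_R·t = 0.01092 × 135 = 1.4742 m; 2√(D_R t) = 6.665 m; argument = (4.29 − 1.4742)/6.665 = 0.4225.
C = C₀ × ½·erfc(0.4225) = 14.9 × 0.2751 = 4.10 mg/L.

4.10 mg/L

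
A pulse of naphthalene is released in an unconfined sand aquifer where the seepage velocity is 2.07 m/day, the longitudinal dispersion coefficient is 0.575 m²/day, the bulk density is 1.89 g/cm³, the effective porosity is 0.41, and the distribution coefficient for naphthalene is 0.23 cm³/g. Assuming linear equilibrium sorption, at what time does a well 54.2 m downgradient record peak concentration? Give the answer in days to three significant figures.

Retardation factor R = 1 + ρ_b·K_d/n = 1 + 1.89 × 0.23/0.41 = 2.060.
Sorption retards both mechanisms: v_R = v/R = 1.005 m/day, D_R = D/R = 0.2791 m²/day.
Peak time from v_R²t² + 2D_R t − x² = 0: t = (√(D_R² + v_R²x²) − D_R)/v_R².
√(D_R² + v_R²x²) = √(0.2791² + 1.005² × 54.2²) = 54.47; v_R² = 1.010.
t = (54.47 − 0.2791)/1.010 = 53.7 days.

53.7 days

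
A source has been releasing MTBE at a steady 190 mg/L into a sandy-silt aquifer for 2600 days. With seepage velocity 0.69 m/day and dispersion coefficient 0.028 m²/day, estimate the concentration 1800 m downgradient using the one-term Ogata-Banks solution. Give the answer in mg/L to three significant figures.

For a continuous step input, C/C₀ ≈ ½·erfc((x−vt)/(2√(Dt))).
vt = 0.69 × 2600 = 1794 m and 2√(Dt) = 2√(0.028 × 2600) = 17.06 m.
Argument (x−vt)/(2√(Dt)) = (1800 − 1794)/17.06 = 0.3517; ½·erfc(0.3517) = 0.3095.
C = 190 × 0.3095 = 58.8 mg/L.

58.8 mg/L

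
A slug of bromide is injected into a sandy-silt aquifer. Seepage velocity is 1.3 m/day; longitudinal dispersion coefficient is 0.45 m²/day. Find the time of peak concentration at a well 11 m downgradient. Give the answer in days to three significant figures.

8.20 days

For the 1D instantaneous-source solution, setting ∂C/∂t = 0 at fixed x gives v²t² + 2Dt − x² = 0, so t = (√(D² + v²x²) − D)/v².
√(D² + v²x²) = √(0.45² + 1.3² × 11²) = 14.31; v² = 1.69.
t = (14.31 − 0.45)/1.69 = 8.20 days (vs. the pure-advection estimate x/v = 8.46 d).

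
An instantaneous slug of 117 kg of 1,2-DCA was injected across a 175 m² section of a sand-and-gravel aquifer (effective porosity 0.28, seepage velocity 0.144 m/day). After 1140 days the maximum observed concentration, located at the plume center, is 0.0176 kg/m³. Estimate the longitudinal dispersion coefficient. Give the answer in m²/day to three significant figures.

At the plume center C_max = M/(n_e·A·√(4πDt)), so D = M²/(4πt·(n_e·A·C_max)²).
n_e·A·C_max = 0.28 × 175 × 0.0176 = 0.8624 kg/m.
D = 117²/(4π × 1140 × 0.8624²) = 1.28 m²/day.

1.28 m²/day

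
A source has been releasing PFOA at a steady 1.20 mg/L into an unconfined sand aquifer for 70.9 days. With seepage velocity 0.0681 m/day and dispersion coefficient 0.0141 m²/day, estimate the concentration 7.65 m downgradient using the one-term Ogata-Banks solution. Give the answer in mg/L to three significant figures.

For a continuous step input, C/C₀ ≈ ½·erfc((x−vt)/(2√(Dt))).
vt = 0.0681 × 70.9 = 4.82829 m and 2√(Dt) = 2√(0.0141 × 70.9) = 2.000 m.
Argument (x−vt)/(2√(Dt)) = (7.65 − 4.82829)/2.000 = 1.411; ½·erfc(1.411) = 0.02300.
C = 1.20 × 0.02300 = 0.0276 mg/L.

0.0276 mg/L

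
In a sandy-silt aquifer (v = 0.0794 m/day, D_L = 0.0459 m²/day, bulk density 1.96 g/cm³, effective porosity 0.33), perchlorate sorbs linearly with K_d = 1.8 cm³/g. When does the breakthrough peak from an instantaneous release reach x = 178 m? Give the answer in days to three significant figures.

Retardation factor R = 1 + ρ_b·K_d/n = 1 + 1.96 × 1.8/0.33 = 11.69.
Sorption retards both mechanisms: v_R = v/R = 0.006792 m/day, D_R = D/R = 0.003926 m²/day.
Peak time from v_R²t² + 2D_R t − x² = 0: t = (√(D_R² + v_R²x²) − D_R)/v_R².
√(D_R² + v_R²x²) = √(0.003926² + 0.006792² × 178²) = 1.209; v_R² = 4.613e-05.
t = (1.209 − 0.003926)/4.613e-05 = 26100 days.

26100 days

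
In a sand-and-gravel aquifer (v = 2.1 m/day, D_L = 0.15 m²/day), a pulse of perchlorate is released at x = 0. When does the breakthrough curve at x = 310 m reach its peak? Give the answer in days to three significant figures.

148 days

For the 1D instantaneous-source solution, setting ∂C/∂t = 0 at fixed x gives v²t² + 2Dt − x² = 0, so t = (√(D² + v²x²) − D)/v².
√(D² + v²x²) = √(0.15² + 2.1² × 310²) = 651.0; v² = 4.41.
t = (651.0 − 0.15)/4.41 = 148 days (vs. the pure-advection estimate x/v = 148 d).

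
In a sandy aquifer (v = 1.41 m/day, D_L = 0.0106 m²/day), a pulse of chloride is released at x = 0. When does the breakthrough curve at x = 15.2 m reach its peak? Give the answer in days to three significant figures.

10.8 days

For the 1D instantaneous-source solution, setting ∂C/∂t = 0 at fixed x gives v²t² + 2Dt − x² = 0, so t = (√(D² + v²x²) − D)/v².
√(D² + v²x²) = √(0.0106² + 1.41² × 15.2²) = 21.43; v² = 1.9881.
t = (21.43 − 0.0106)/1.9881 = 10.8 days (vs. the pure-advection estimate x/v = 10.8 d).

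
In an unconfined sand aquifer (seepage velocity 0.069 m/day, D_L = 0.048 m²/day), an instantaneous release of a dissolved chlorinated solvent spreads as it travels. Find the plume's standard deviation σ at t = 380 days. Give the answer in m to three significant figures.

6.04 m

Dispersive spreading gives a Gaussian with σ² = 2Dt; advection only shifts the center.
σ = √(2 × 0.048 × 380) = 6.04 m.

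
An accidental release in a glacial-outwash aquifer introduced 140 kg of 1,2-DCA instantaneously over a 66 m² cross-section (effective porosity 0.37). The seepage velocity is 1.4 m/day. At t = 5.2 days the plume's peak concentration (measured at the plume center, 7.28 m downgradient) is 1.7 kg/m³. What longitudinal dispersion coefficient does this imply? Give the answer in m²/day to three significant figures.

0.174 m²/day

At the plume center C_max = M/(n_e·A·√(4πDt)), so D = M²/(4πt·(n_e·A·C_max)²).
n_e·A·C_max = 0.37 × 66 × 1.7 = 41.51 kg/m.
D = 140²/(4π × 5.2 × 41.51²) = 0.174 m²/day.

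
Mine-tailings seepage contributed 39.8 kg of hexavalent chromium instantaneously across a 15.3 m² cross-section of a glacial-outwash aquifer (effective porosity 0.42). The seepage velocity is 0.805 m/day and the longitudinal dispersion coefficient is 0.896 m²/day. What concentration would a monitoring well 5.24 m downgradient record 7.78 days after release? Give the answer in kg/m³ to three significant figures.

For an instantaneous plane source, C(x,t) = M/(n_e·A·√(4πDt)) · exp(−(x−vt)²/(4Dt)), with n_e·A the pore (flow) area.
Plume center vt = 0.805 × 7.78 = 6.2629 m, so the well at 5.24 m is 1.0229 m upgradient of the peak.
√(4πDt) = 9.359 m, giving peak height M/(n_e·A·√(4πDt)) = 39.8/(0.42 × 15.3 × 9.359) = 0.6618 kg/m³.
(x−vt)²/(4Dt) = (-1.0229)²/(4 × 0.896 × 7.78) = 0.03752; exp(−0.03752) = 0.9632.
C = 0.6618 × 0.9632 = 0.637 kg/m³.

0.637 kg/m³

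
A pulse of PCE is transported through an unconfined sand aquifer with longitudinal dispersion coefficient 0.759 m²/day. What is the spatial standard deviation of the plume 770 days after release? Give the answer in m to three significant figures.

Dispersive spreading gives a Gaussian with σ² = 2Dt; advection only shifts the center.
σ = √(2 × 0.759 × 770) = 34.2 m.

34.2 m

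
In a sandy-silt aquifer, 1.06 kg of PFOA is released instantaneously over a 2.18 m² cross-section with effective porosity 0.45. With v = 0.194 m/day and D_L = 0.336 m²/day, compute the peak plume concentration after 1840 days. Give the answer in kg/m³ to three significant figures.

0.0123 kg/m³

The peak of an instantaneous 1D plume sits at x = vt; there the Gaussian factor is 1 and C_max = M/(n_e·A·√(4πDt)), where n_e·A is the pore area the mass is dissolved in.
√(4πDt) = √(4π × 0.336 × 1840) = 88.14 m, so C_max = 1.06/(0.45 × 2.18 × 88.14) = 0.0123 kg/m³.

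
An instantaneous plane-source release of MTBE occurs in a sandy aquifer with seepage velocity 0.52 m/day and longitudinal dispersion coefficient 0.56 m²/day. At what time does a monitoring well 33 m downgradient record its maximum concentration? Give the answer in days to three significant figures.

61.4 days

For the 1D instantaneous-source solution, setting ∂C/∂t = 0 at fixed x gives v²t² + 2Dt − x² = 0, so t = (√(D² + v²x²) − D)/v².
√(D² + v²x²) = √(0.56² + 0.52² × 33²) = 17.17; v² = 0.2704.
t = (17.17 − 0.56)/0.2704 = 61.4 days (vs. the pure-advection estimate x/v = 63.5 d).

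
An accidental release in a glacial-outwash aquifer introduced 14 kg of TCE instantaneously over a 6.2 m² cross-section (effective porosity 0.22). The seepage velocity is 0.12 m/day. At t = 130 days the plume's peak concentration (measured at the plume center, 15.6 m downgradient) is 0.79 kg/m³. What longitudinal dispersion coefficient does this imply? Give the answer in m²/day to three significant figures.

At the plume center C_max = M/(n_e·A·√(4πDt)), so D = M²/(4πt·(n_e·A·C_max)²).
n_e·A·C_max = 0.22 × 6.2 × 0.79 = 1.078 kg/m.
D = 14²/(4π × 130 × 1.078²) = 0.103 m²/day.

0.103 m²/day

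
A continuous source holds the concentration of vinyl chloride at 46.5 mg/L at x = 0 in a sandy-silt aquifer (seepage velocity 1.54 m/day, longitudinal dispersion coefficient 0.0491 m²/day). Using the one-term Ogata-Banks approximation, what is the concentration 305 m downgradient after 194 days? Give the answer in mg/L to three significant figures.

For a continuous step input, C/C₀ ≈ ½·erfc((x−vt)/(2√(Dt))).
vt = 1.54 × 194 = 298.76 m and 2√(Dt) = 2√(0.0491 × 194) = 6.173 m.
Argument (x−vt)/(2√(Dt)) = (305 − 298.76)/6.173 = 1.011; ½·erfc(1.011) = 0.07639.
C = 46.5 × 0.07639 = 3.55 mg/L.

3.55 mg/L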